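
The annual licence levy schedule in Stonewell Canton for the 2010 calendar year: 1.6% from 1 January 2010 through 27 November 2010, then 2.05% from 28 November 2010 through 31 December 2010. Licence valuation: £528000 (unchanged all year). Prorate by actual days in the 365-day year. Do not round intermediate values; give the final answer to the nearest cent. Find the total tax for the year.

£8669.33

1 January – 27 November 2010: 331 days at 1.6% → £528000 × 1.6% × 331/365 = £7661.0630
28 November – 31 December 2010: 34 days at 2.05% → £528000 × 2.05% × 34/365 = £1008.2630
Total = £8669.3260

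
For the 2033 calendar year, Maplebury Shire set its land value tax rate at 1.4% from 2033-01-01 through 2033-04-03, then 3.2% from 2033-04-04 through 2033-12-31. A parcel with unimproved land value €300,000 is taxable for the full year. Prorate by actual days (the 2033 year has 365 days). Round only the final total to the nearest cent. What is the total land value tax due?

2033-01-01 to 2033-04-03: 93 days at 1.4% → €300,000 × 1.4% × 93/365 = €1,070.1370
2033-04-04 to 2033-12-31: 272 days at 3.2% → €300,000 × 3.2% × 272/365 = €7,153.9726
Total = €8,224.1096

€8,224.11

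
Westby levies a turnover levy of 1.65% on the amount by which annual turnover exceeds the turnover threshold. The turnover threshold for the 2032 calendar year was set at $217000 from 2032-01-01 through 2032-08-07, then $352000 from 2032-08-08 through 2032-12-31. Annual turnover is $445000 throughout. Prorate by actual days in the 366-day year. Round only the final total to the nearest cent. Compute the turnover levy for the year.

2032-01-01 to 2032-08-07: 220 days, exemption $217000 → ($445000 − $217000) × 1.65% × 220/366 = $2261.3115
2032-08-08 to 2032-12-31: 146 days, exemption $352000 → ($445000 − $352000) × 1.65% × 146/366 = $612.1230
Total = $2873.4344

$2873.43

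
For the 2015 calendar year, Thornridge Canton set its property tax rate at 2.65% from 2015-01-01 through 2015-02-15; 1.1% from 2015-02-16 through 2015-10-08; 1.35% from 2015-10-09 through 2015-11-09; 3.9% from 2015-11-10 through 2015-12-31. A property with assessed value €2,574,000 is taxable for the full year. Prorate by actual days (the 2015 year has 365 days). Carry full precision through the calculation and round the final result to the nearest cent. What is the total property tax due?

2015-01-01 to 2015-02-15: 46 days at 2.65% → €2,574,000 × 2.65% × 46/365 = €8,596.4548
2015-02-16 to 2015-10-08: 235 days at 1.1% → €2,574,000 × 1.1% × 235/365 = €18,229.5616
2015-10-09 to 2015-11-09: 32 days at 1.35% → €2,574,000 × 1.35% × 32/365 = €3,046.4877
2015-11-10 to 2015-12-31: 52 days at 3.9% → €2,574,000 × 3.9% × 52/365 = €14,301.5671
Total = €44,174.0712

€44,174.07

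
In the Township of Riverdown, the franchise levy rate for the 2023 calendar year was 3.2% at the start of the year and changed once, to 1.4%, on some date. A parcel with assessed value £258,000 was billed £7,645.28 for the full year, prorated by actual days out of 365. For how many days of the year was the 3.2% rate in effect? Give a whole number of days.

317 days

Let d = days at the first rate; then 365 − d days at the second rate.
£258,000 × [3.2%·d + 1.4%·(365−d)] / 365 = £7,645.28
Solving gives d = 317, so the new rate took effect on 14 November 2023.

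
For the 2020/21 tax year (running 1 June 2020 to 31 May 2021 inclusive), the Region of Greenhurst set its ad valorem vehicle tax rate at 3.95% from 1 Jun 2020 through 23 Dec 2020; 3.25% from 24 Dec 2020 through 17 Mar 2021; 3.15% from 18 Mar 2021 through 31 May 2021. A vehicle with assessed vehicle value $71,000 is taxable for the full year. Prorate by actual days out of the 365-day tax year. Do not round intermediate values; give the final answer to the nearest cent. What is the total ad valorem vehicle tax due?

$2,573.41

1 Jun – 23 Dec 2020: 206 days at 3.95% → $71,000 × 3.95% × 206/365 = $1,582.8137
24 Dec 2020 – 17 Mar 2021: 84 days at 3.25% → $71,000 × 3.25% × 84/365 = $531.0411
18 Mar – 31 May 2021: 75 days at 3.15% → $71,000 × 3.15% × 75/365 = $459.5548
Total = $2,573.4096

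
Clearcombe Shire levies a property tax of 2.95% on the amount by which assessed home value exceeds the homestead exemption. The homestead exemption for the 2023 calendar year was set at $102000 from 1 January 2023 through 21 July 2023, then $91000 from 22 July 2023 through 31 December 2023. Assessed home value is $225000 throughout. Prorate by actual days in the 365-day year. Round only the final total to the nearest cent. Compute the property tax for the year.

1 January – 21 July 2023: 202 days, exemption $102000 → ($225000 − $102000) × 2.95% × 202/365 = $2008.1014
22 July – 31 December 2023: 163 days, exemption $91000 → ($225000 − $91000) × 2.95% × 163/365 = $1765.3123
Total = $3773.4137

$3773.41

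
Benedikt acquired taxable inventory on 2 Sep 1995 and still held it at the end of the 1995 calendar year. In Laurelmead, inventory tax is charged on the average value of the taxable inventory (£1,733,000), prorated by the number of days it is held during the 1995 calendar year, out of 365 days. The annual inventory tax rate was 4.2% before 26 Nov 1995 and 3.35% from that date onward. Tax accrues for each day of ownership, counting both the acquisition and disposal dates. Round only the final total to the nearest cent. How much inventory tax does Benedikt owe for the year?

£22,676.19

2 Sep – 25 Nov 1995: 85 days at 4.2% → £1,733,000 × 4.2% × 85/365 = £16,950.1644
26 Nov – 31 Dec 1995: 36 days at 3.35% → £1,733,000 × 3.35% × 36/365 = £5,726.0219
Total = £22,676.1863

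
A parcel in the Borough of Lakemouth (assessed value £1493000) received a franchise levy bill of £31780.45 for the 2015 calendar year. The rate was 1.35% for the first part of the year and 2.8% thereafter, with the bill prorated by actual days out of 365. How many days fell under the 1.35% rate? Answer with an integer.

169 days

Let d = days at the first rate; then 365 − d days at the second rate.
£1493000 × [1.35%·d + 2.8%·(365−d)] / 365 = £31780.45
Solving gives d = 169, so the new rate took effect on 19 Jun 2015.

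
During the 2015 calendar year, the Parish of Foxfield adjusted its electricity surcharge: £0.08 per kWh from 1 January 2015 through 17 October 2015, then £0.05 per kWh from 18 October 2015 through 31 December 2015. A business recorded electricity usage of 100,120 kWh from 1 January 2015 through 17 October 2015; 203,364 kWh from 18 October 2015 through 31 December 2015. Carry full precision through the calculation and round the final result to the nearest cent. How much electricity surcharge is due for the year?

1 January – 17 October 2015: 100,120 kWh at £0.08/kWh → £8009.60
18 October – 31 December 2015: 203,364 kWh at £0.05/kWh → £10168.20

£18177.80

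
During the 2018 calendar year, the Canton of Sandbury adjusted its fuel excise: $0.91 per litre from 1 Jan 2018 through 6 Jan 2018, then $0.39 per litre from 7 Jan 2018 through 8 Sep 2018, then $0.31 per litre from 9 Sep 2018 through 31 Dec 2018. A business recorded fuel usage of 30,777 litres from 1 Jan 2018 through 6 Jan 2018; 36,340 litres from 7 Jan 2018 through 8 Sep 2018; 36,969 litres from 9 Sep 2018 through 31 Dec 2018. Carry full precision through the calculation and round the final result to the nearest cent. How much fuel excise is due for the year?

1 Jan – 6 Jan 2018: 30,777 litres at $0.91/litre → $28,007.07
7 Jan – 8 Sep 2018: 36,340 litres at $0.39/litre → $14,172.60
9 Sep – 31 Dec 2018: 36,969 litres at $0.31/litre → $11,460.39

$53,640.06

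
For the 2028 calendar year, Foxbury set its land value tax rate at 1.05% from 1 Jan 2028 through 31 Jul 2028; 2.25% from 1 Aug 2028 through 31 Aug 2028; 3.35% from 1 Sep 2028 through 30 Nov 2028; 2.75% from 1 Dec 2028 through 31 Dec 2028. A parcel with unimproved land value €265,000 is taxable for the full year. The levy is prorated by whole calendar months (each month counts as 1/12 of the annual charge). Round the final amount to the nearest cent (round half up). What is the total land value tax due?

€4,946.67

1 Jan – 31 Jul 2028: 7 months at 1.05% → €265,000 × 1.05% × 7/12 = €1,623.1250
1 Aug – 31 Aug 2028: 1 month at 2.25% → €265,000 × 2.25% × 1/12 = €496.8750
1 Sep – 30 Nov 2028: 3 months at 3.35% → €265,000 × 3.35% × 3/12 = €2,219.3750
1 Dec – 31 Dec 2028: 1 month at 2.75% → €265,000 × 2.75% × 1/12 = €607.2917
Total = €4,946.6667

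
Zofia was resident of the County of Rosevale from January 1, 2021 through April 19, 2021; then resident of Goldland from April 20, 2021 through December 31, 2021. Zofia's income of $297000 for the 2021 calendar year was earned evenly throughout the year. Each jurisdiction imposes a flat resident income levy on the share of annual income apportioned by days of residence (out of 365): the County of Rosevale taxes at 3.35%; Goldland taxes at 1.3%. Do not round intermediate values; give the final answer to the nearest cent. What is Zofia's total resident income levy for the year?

$5679.21

The County of Rosevale, January 1 – April 19, 2021: 109 days → $297000 × 3.35% × 109/365 = $2971.2205
Goldland, April 20 – December 31, 2021: 256 days → $297000 × 1.3% × 256/365 = $2707.9890
Total = $5679.2096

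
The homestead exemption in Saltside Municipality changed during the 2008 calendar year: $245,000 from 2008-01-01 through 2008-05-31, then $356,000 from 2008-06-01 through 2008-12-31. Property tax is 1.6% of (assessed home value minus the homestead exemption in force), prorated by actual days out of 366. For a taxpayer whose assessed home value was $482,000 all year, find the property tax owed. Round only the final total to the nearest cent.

2008-01-01 to 2008-05-31: 152 days, exemption $245,000 → ($482,000 − $245,000) × 1.6% × 152/366 = $1,574.8197
2008-06-01 to 2008-12-31: 214 days, exemption $356,000 → ($482,000 − $356,000) × 1.6% × 214/366 = $1,178.7541
Total = $2,753.5738

$2,753.57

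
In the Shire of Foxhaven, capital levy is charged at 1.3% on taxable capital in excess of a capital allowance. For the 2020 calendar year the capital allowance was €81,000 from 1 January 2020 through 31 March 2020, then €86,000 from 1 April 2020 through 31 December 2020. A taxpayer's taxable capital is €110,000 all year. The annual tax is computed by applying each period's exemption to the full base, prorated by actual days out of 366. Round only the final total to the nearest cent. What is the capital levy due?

1 January – 31 March 2020: 91 days, exemption €81,000 → (€110,000 − €81,000) × 1.3% × 91/366 = €93.7350
1 April – 31 December 2020: 275 days, exemption €86,000 → (€110,000 − €86,000) × 1.3% × 275/366 = €234.4262
Total = €328.1612

€328.16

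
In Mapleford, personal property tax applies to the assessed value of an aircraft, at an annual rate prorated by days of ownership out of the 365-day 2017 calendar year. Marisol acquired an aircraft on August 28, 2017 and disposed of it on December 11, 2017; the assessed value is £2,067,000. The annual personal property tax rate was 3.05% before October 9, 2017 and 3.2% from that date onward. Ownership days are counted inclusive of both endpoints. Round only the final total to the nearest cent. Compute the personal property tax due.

£18,852.17

August 28 – October 8, 2017: 42 days at 3.05% → £2,067,000 × 3.05% × 42/365 = £7,254.3205
October 9 – December 11, 2017: 64 days at 3.2% → £2,067,000 × 3.2% × 64/365 = £11,597.8521
Total = £18,852.1726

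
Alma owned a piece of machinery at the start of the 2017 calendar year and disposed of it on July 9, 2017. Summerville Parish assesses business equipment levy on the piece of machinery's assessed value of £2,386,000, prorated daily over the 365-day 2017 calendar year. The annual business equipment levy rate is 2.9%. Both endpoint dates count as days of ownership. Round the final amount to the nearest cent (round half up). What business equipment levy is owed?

£36,018.79

Days held (January 1 – July 9, 2017): 190 out of 365
Tax = £2,386,000 × 2.9% × 190/365 = £36,018.7945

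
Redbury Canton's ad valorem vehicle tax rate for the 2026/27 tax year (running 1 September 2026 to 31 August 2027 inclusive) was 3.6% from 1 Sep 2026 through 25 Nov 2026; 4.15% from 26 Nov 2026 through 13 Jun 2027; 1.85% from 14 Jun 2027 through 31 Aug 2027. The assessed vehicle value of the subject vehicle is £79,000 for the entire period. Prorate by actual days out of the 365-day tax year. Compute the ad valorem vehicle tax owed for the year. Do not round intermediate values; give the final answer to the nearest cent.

1 Sep – 25 Nov 2026: 86 days at 3.6% → £79,000 × 3.6% × 86/365 = £670.0932
26 Nov 2026 – 13 Jun 2027: 200 days at 4.15% → £79,000 × 4.15% × 200/365 = £1,796.4384
14 Jun – 31 Aug 2027: 79 days at 1.85% → £79,000 × 1.85% × 79/365 = £316.3247
Total = £2,782.8562

£2,782.86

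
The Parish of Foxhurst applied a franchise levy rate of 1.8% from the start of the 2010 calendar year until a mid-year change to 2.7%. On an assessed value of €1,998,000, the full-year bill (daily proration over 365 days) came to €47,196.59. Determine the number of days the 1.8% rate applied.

Let d = days at the first rate; then 365 − d days at the second rate.
€1,998,000 × [1.8%·d + 2.7%·(365−d)] / 365 = €47,196.59
Solving gives d = 137, so the new rate took effect on 18 May 2010.

137 days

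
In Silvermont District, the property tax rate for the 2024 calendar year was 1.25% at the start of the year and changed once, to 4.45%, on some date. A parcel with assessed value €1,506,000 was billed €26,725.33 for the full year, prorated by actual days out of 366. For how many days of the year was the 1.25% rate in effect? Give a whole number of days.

Let d = days at the first rate; then 366 − d days at the second rate.
€1,506,000 × [1.25%·d + 4.45%·(366−d)] / 366 = €26,725.33
Solving gives d = 306, so the new rate took effect on November 2, 2024.

306 days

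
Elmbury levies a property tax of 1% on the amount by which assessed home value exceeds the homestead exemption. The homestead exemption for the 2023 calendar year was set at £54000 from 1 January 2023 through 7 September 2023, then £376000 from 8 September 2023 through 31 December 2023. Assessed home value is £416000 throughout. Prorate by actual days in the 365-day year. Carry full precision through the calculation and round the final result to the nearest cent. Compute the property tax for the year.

1 January – 7 September 2023: 250 days, exemption £54000 → (£416000 − £54000) × 1% × 250/365 = £2479.4521
8 September – 31 December 2023: 115 days, exemption £376000 → (£416000 − £376000) × 1% × 115/365 = £126.0274
Total = £2605.4795

£2605.48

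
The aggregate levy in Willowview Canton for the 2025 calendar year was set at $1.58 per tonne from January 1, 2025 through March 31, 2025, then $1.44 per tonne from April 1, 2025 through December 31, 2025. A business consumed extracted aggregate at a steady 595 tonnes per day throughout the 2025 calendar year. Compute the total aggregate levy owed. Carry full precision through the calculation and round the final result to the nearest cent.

$320,229.00

January 1 – March 31, 2025: 90 days × 595 tonnes/day = 53,550 tonnes at $1.58/tonne → $84,609.00
April 1 – December 31, 2025: 275 days × 595 tonnes/day = 163,625 tonnes at $1.44/tonne → $235,620.00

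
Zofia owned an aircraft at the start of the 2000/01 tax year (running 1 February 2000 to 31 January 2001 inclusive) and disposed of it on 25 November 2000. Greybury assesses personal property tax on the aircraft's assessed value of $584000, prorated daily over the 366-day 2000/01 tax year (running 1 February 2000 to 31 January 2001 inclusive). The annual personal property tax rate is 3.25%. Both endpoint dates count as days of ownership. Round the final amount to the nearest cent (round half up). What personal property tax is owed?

$15505.52

Days held (1 February – 25 November 2000): 299 out of 366
Tax = $584000 × 3.25% × 299/366 = $15505.5191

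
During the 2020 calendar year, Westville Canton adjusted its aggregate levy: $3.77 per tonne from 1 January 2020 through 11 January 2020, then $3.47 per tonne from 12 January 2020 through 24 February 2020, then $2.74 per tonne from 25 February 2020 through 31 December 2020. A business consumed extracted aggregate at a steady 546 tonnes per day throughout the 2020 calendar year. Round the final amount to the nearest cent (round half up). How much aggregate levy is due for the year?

1 January – 11 January 2020: 11 days × 546 tonnes/day = 6,006 tonnes at $3.77/tonne → $22,642.62
12 January – 24 February 2020: 44 days × 546 tonnes/day = 24,024 tonnes at $3.47/tonne → $83,363.28
25 February – 31 December 2020: 311 days × 546 tonnes/day = 169,806 tonnes at $2.74/tonne → $465,268.44

$571,274.34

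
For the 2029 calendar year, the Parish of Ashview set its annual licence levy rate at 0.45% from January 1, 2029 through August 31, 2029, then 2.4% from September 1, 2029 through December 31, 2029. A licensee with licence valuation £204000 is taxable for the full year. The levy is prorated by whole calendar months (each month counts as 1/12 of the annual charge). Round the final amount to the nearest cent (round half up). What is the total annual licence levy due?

January 1 – August 31, 2029: 8 months at 0.45% → £204000 × 0.45% × 8/12 = £612.0000
September 1 – December 31, 2029: 4 months at 2.4% → £204000 × 2.4% × 4/12 = £1632.0000
Total = £2244.0000

£2244.00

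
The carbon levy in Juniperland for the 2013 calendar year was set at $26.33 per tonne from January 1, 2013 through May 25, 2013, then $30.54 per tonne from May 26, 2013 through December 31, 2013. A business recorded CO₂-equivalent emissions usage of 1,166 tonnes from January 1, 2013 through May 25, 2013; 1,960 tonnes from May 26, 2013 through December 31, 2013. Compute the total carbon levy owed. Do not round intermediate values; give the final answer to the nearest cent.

January 1 – May 25, 2013: 1,166 tonnes at $26.33/tonne → $30700.78
May 26 – December 31, 2013: 1,960 tonnes at $30.54/tonne → $59858.40

$90559.18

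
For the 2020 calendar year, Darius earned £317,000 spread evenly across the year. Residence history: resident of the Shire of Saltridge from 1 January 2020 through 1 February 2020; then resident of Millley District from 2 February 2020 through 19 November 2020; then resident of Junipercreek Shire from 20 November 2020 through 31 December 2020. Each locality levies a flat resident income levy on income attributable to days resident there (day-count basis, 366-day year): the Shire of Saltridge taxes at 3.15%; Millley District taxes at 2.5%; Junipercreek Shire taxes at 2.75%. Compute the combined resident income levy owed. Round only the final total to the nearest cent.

£8,196.10

The Shire of Saltridge, 1 January – 1 February 2020: 32 days → £317,000 × 3.15% × 32/366 = £873.0492
Millley District, 2 February – 19 November 2020: 292 days → £317,000 × 2.5% × 292/366 = £6,322.6776
Junipercreek Shire, 20 November – 31 December 2020: 42 days → £317,000 × 2.75% × 42/366 = £1,000.3689
Total = £8,196.0956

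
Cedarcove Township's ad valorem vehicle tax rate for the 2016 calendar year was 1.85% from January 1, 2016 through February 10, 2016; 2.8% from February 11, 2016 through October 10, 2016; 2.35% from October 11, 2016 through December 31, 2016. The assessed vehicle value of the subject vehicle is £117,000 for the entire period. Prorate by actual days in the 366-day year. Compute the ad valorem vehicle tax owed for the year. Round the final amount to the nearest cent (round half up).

£3,033.53

January 1 – February 10, 2016: 41 days at 1.85% → £117,000 × 1.85% × 41/366 = £242.4713
February 11 – October 10, 2016: 243 days at 2.8% → £117,000 × 2.8% × 243/366 = £2,175.0492
October 11 – December 31, 2016: 82 days at 2.35% → £117,000 × 2.35% × 82/366 = £616.0082
Total = £3,033.5287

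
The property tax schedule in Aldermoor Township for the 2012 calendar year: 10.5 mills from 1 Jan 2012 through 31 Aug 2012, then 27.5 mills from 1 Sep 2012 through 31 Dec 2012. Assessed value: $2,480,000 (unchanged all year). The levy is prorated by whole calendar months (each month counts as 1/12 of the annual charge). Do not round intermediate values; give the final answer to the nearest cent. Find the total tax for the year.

1 Jan – 31 Aug 2012: 8 months at 10.5 mills → $2,480,000 × 1.05% × 8/12 = $17,360.0000
1 Sep – 31 Dec 2012: 4 months at 27.5 mills → $2,480,000 × 2.75% × 4/12 = $22,733.3333
Total = $40,093.3333

$40,093.33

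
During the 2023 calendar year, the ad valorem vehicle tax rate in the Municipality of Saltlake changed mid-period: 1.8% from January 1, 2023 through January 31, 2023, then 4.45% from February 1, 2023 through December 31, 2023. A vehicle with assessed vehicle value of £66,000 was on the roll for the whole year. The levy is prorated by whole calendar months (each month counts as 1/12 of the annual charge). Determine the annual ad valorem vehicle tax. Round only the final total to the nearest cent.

January 1 – January 31, 2023: 1 month at 1.8% → £66,000 × 1.8% × 1/12 = £99.0000
February 1 – December 31, 2023: 11 months at 4.45% → £66,000 × 4.45% × 11/12 = £2,692.2500
Total = £2,791.2500

£2,791.25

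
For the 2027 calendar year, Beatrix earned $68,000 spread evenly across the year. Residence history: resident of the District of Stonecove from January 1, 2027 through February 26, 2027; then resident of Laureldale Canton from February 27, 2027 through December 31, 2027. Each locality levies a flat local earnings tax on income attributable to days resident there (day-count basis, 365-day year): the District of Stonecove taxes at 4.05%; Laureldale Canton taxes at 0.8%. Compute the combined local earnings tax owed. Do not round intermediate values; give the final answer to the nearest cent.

$889.12

The District of Stonecove, January 1 – February 26, 2027: 57 days → $68,000 × 4.05% × 57/365 = $430.0767
Laureldale Canton, February 27 – December 31, 2027: 308 days → $68,000 × 0.8% × 308/365 = $459.0466
Total = $889.1233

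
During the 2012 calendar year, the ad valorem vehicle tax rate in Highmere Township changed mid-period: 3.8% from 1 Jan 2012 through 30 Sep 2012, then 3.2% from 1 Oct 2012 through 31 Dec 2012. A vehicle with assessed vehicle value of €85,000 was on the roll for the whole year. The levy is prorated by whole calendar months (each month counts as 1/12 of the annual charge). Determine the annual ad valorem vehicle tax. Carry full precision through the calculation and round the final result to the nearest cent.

1 Jan – 30 Sep 2012: 9 months at 3.8% → €85,000 × 3.8% × 9/12 = €2,422.5000
1 Oct – 31 Dec 2012: 3 months at 3.2% → €85,000 × 3.2% × 3/12 = €680.0000
Total = €3,102.5000

€3,102.50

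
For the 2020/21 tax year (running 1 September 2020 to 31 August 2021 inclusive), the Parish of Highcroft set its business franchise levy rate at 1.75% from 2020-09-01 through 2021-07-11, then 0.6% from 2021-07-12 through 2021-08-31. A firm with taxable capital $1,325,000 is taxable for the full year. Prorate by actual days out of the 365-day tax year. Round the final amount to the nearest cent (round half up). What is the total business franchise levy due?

2020-09-01 to 2021-07-11: 314 days at 1.75% → $1,325,000 × 1.75% × 314/365 = $19,947.6027
2021-07-12 to 2021-08-31: 51 days at 0.6% → $1,325,000 × 0.6% × 51/365 = $1,110.8219
Total = $21,058.4247

$21,058.42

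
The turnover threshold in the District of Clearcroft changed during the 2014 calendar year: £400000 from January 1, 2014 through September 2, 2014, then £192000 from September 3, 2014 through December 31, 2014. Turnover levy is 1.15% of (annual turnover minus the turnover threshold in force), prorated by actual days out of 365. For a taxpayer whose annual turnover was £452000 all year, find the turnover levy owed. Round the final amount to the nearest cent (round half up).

January 1 – September 2, 2014: 245 days, exemption £400000 → (£452000 − £400000) × 1.15% × 245/365 = £401.3973
September 3 – December 31, 2014: 120 days, exemption £192000 → (£452000 − £192000) × 1.15% × 120/365 = £983.0137
Total = £1384.4110

£1384.41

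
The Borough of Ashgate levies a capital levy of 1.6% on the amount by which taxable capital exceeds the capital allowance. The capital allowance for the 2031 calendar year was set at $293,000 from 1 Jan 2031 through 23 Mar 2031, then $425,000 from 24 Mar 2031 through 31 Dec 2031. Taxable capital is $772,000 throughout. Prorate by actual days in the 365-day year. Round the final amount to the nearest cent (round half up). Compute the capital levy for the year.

1 Jan – 23 Mar 2031: 82 days, exemption $293,000 → ($772,000 − $293,000) × 1.6% × 82/365 = $1,721.7753
24 Mar – 31 Dec 2031: 283 days, exemption $425,000 → ($772,000 − $425,000) × 1.6% × 283/365 = $4,304.7014
Total = $6,026.4767

$6,026.48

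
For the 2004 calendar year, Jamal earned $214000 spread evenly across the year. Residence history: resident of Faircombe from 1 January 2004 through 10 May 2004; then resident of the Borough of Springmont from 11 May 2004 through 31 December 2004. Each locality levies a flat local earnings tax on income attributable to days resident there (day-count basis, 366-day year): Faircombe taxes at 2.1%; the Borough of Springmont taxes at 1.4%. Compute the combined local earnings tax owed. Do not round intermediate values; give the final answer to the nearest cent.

$3532.17

Faircombe, 1 January – 10 May 2004: 131 days → $214000 × 2.1% × 131/366 = $1608.5082
The Borough of Springmont, 11 May – 31 December 2004: 235 days → $214000 × 1.4% × 235/366 = $1923.6612
Total = $3532.1694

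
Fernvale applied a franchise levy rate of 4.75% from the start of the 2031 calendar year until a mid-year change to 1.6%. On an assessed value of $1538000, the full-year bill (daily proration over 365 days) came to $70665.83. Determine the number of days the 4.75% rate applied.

Let d = days at the first rate; then 365 − d days at the second rate.
$1538000 × [4.75%·d + 1.6%·(365−d)] / 365 = $70665.83
Solving gives d = 347, so the new rate took effect on 14 Dec 2031.

347 days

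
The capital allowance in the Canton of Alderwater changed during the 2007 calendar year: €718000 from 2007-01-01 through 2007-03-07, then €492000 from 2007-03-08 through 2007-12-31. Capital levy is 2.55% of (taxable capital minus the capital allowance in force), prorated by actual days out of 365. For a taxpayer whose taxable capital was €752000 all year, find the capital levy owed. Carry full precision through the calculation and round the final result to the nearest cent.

€5587.92

2007-01-01 to 2007-03-07: 66 days, exemption €718000 → (€752000 − €718000) × 2.55% × 66/365 = €156.7726
2007-03-08 to 2007-12-31: 299 days, exemption €492000 → (€752000 − €492000) × 2.55% × 299/365 = €5431.1507
Total = €5587.9233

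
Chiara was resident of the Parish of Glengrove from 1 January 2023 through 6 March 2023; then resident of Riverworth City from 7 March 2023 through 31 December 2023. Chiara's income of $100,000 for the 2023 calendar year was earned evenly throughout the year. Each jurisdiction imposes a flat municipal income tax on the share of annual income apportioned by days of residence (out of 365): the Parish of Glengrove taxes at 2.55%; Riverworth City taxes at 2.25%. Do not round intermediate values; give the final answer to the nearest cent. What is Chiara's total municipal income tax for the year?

$2,303.42

The Parish of Glengrove, 1 January – 6 March 2023: 65 days → $100,000 × 2.55% × 65/365 = $454.1096
Riverworth City, 7 March – 31 December 2023: 300 days → $100,000 × 2.25% × 300/365 = $1,849.3151
Total = $2,303.4247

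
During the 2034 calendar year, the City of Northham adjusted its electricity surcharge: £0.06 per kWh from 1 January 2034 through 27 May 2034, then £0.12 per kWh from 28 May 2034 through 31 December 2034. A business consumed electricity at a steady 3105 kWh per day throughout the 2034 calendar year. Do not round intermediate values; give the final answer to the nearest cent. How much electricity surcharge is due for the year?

1 January – 27 May 2034: 147 days × 3105 kWh/day = 456,435 kWh at £0.06/kWh → £27386.10
28 May – 31 December 2034: 218 days × 3105 kWh/day = 676,890 kWh at £0.12/kWh → £81226.80

£108612.90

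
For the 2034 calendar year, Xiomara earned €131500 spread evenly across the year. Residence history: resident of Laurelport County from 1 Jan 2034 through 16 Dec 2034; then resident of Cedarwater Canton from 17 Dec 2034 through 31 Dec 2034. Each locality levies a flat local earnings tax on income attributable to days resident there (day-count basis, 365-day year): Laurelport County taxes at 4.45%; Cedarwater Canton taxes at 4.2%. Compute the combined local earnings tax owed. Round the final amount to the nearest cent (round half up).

€5838.24

Laurelport County, 1 Jan – 16 Dec 2034: 350 days → €131500 × 4.45% × 350/365 = €5611.2671
Cedarwater Canton, 17 Dec – 31 Dec 2034: 15 days → €131500 × 4.2% × 15/365 = €226.9726
Total = €5838.2397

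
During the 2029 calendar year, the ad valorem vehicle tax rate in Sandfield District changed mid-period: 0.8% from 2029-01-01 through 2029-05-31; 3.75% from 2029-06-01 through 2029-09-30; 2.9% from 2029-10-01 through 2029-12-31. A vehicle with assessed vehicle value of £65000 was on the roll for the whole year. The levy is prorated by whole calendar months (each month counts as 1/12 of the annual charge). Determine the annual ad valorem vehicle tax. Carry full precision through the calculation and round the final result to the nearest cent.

£1500.42

2029-01-01 to 2029-05-31: 5 months at 0.8% → £65000 × 0.8% × 5/12 = £216.6667
2029-06-01 to 2029-09-30: 4 months at 3.75% → £65000 × 3.75% × 4/12 = £812.5000
2029-10-01 to 2029-12-31: 3 months at 2.9% → £65000 × 2.9% × 3/12 = £471.2500
Total = £1500.4167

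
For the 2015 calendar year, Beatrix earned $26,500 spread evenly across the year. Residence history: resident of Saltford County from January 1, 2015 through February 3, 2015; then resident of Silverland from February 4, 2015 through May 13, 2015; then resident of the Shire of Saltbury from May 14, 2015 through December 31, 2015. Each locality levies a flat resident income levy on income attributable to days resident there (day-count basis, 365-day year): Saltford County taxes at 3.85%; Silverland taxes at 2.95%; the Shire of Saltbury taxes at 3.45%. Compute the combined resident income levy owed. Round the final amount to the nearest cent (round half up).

Saltford County, January 1 – February 3, 2015: 34 days → $26,500 × 3.85% × 34/365 = $95.0370
Silverland, February 4 – May 13, 2015: 99 days → $26,500 × 2.95% × 99/365 = $212.0363
The Shire of Saltbury, May 14 – December 31, 2015: 232 days → $26,500 × 3.45% × 232/365 = $581.1123
Total = $888.1856

$888.19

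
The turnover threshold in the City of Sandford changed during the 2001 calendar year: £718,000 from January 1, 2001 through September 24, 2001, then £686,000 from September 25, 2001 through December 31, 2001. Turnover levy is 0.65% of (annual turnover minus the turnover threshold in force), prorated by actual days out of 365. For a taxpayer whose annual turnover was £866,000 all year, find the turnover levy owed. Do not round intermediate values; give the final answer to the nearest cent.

£1,017.85

January 1 – September 24, 2001: 267 days, exemption £718,000 → (£866,000 − £718,000) × 0.65% × 267/365 = £703.7096
September 25 – December 31, 2001: 98 days, exemption £686,000 → (£866,000 − £686,000) × 0.65% × 98/365 = £314.1370
Total = £1,017.8466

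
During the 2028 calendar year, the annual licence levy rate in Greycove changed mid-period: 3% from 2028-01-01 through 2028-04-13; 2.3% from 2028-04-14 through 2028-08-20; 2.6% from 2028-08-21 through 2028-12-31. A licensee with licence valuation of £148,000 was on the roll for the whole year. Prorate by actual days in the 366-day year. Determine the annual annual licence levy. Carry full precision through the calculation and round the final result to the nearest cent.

£3,859.73

2028-01-01 to 2028-04-13: 104 days at 3% → £148,000 × 3% × 104/366 = £1,261.6393
2028-04-14 to 2028-08-20: 129 days at 2.3% → £148,000 × 2.3% × 129/366 = £1,199.7705
2028-08-21 to 2028-12-31: 133 days at 2.6% → £148,000 × 2.6% × 133/366 = £1,398.3169
Total = £3,859.7268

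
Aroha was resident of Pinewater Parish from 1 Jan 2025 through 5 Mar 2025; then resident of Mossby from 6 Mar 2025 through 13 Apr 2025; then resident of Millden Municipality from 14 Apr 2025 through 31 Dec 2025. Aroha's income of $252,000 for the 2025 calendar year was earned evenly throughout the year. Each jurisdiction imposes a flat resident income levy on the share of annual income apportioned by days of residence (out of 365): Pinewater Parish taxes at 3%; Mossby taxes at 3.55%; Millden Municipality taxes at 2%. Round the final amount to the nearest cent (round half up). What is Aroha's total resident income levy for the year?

Pinewater Parish, 1 Jan – 5 Mar 2025: 64 days → $252,000 × 3% × 64/365 = $1,325.5890
Mossby, 6 Mar – 13 Apr 2025: 39 days → $252,000 × 3.55% × 39/365 = $955.8740
Millden Municipality, 14 Apr – 31 Dec 2025: 262 days → $252,000 × 2% × 262/365 = $3,617.7534
Total = $5,899.2164

$5,899.22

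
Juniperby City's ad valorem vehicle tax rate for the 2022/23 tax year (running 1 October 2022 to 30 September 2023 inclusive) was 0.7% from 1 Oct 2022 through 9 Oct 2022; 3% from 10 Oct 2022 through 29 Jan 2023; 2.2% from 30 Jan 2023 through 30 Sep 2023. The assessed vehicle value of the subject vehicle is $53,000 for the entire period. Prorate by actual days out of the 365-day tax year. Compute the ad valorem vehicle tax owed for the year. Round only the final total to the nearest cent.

1 Oct – 9 Oct 2022: 9 days at 0.7% → $53,000 × 0.7% × 9/365 = $9.1479
10 Oct 2022 – 29 Jan 2023: 112 days at 3% → $53,000 × 3% × 112/365 = $487.8904
30 Jan – 30 Sep 2023: 244 days at 2.2% → $53,000 × 2.2% × 244/365 = $779.4630
Total = $1,276.5014

$1,276.50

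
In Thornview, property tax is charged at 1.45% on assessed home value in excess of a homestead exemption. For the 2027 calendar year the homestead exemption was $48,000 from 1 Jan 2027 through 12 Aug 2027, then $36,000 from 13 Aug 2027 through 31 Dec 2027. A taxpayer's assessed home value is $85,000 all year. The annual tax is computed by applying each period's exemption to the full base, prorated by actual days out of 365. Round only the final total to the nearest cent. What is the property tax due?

1 Jan – 12 Aug 2027: 224 days, exemption $48,000 → ($85,000 − $48,000) × 1.45% × 224/365 = $329.2493
13 Aug – 31 Dec 2027: 141 days, exemption $36,000 → ($85,000 − $36,000) × 1.45% × 141/365 = $274.4671
Total = $603.7164

$603.72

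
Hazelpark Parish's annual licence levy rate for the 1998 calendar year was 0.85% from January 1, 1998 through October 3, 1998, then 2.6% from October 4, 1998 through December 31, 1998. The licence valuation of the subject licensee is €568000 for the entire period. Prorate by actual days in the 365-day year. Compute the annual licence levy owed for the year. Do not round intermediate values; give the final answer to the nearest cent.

January 1 – October 3, 1998: 276 days at 0.85% → €568000 × 0.85% × 276/365 = €3650.7616
October 4 – December 31, 1998: 89 days at 2.6% → €568000 × 2.6% × 89/365 = €3600.9644
Total = €7251.7260

€7251.73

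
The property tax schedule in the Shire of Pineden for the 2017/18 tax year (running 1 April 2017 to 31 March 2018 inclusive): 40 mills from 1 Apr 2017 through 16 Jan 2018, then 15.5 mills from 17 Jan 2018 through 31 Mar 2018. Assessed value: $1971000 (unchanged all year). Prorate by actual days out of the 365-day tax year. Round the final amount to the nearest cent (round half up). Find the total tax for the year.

1 Apr 2017 – 16 Jan 2018: 291 days at 40 mills → $1971000 × 4% × 291/365 = $62856.0000
17 Jan – 31 Mar 2018: 74 days at 15.5 mills → $1971000 × 1.55% × 74/365 = $6193.8000
Total = $69049.8000

$69049.80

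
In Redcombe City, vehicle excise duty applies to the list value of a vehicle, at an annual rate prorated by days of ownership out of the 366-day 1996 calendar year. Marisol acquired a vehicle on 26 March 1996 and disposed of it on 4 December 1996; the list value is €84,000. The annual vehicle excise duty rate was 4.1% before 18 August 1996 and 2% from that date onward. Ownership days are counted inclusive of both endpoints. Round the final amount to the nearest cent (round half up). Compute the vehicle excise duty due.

26 March – 17 August 1996: 145 days at 4.1% → €84,000 × 4.1% × 145/366 = €1,364.4262
18 August – 4 December 1996: 109 days at 2% → €84,000 × 2% × 109/366 = €500.3279
Total = €1,864.7541

€1,864.75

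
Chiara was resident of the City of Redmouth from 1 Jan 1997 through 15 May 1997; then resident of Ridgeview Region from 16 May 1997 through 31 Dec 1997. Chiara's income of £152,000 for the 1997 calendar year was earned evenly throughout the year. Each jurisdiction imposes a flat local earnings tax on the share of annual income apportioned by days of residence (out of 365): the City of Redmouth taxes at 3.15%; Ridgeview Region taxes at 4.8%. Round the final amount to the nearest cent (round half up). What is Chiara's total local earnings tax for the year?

£6,368.38

The City of Redmouth, 1 Jan – 15 May 1997: 135 days → £152,000 × 3.15% × 135/365 = £1,770.9041
Ridgeview Region, 16 May – 31 Dec 1997: 230 days → £152,000 × 4.8% × 230/365 = £4,597.4795
Total = £6,368.3836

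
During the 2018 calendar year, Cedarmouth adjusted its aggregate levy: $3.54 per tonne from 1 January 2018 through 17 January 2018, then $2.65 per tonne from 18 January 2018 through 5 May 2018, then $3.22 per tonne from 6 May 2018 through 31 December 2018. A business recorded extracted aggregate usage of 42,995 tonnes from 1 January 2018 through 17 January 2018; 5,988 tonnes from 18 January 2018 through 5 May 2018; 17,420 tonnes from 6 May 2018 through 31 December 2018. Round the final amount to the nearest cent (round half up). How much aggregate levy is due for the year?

1 January – 17 January 2018: 42,995 tonnes at $3.54/tonne → $152,202.30
18 January – 5 May 2018: 5,988 tonnes at $2.65/tonne → $15,868.20
6 May – 31 December 2018: 17,420 tonnes at $3.22/tonne → $56,092.40

$224,162.90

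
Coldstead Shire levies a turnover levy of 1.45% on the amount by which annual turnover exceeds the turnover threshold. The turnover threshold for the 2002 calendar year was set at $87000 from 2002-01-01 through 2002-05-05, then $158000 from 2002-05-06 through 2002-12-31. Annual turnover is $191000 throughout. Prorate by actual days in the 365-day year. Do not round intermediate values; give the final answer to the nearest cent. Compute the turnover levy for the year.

$831.07

2002-01-01 to 2002-05-05: 125 days, exemption $87000 → ($191000 − $87000) × 1.45% × 125/365 = $516.4384
2002-05-06 to 2002-12-31: 240 days, exemption $158000 → ($191000 − $158000) × 1.45% × 240/365 = $314.6301
Total = $831.0685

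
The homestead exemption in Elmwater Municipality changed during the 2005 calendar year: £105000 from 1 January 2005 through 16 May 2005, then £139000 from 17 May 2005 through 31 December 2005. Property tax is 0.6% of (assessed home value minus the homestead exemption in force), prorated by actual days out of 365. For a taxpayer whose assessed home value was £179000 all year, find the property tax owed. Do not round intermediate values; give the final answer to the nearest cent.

1 January – 16 May 2005: 136 days, exemption £105000 → (£179000 − £105000) × 0.6% × 136/365 = £165.4356
17 May – 31 December 2005: 229 days, exemption £139000 → (£179000 − £139000) × 0.6% × 229/365 = £150.5753
Total = £316.0110

£316.01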